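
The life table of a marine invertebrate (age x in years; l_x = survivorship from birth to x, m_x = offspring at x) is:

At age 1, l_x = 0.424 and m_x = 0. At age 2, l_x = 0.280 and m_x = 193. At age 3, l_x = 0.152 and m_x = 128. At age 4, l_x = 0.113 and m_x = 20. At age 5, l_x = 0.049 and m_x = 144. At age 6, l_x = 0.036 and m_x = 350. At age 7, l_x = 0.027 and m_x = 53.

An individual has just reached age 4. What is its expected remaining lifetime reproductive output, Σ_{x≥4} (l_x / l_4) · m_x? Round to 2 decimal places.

l_4 = 0.113. Conditional survival from age 4 to x is l_x / l_4.
  x=4: (0.113/0.113) × 20 = 20.0000
  x=5: (0.049/0.113) × 144 = 62.4425
  x=6: (0.036/0.113) × 350 = 111.5044
  x=7: (0.027/0.113) × 53 = 12.6637
Sum = 20.0000 + 62.4425 + 111.5044 + 12.6637 = 206.6106

206.61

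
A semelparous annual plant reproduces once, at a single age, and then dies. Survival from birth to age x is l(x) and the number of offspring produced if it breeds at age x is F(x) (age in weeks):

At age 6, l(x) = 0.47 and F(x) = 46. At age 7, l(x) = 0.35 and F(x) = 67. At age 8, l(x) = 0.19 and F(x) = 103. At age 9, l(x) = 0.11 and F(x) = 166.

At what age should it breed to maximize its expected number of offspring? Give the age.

7

Expected offspring if breeding at age x = l(x) × F(x):
  age 6: 0.47 × 46 = 21.620
  age 7: 0.35 × 67 = 23.450
  age 8: 0.19 × 103 = 19.570
  age 9: 0.11 × 166 = 18.260
Maximum at age 7 (23.450).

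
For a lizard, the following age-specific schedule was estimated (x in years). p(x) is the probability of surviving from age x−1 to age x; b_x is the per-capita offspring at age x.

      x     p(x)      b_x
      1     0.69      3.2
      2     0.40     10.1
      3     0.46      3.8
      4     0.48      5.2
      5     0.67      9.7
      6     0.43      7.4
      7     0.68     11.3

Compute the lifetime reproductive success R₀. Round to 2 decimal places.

6.46

Survivorship from birth: l_x = p_1·p_2·…·p_x.
  l_1 = 0.69000
  l_2 = 0.27600
  l_3 = 0.12696
  l_4 = 0.06094
  l_5 = 0.04083
  l_6 = 0.01756
  l_7 = 0.01194
R₀ = Σ l_x b_x:
  age 1: 0.69000 × 3.2 = 2.2080
  age 2: 0.27600 × 10.1 = 2.7876
  age 3: 0.12696 × 3.8 = 0.4824
  age 4: 0.06094 × 5.2 = 0.3169
  age 5: 0.04083 × 9.7 = 0.3961
  age 6: 0.01756 × 7.4 = 0.1299
  age 7: 0.01194 × 11.3 = 0.1349
R₀ = 2.2080 + 2.7876 + 0.4824 + 0.3169 + 0.3961 + 0.1299 + 0.1349 = 6.4559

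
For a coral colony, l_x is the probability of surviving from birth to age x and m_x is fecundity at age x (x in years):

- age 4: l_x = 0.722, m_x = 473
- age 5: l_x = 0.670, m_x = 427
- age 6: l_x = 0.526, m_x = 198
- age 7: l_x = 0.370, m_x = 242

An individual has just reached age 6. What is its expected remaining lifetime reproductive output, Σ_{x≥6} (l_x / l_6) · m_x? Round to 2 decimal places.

368.23

l_6 = 0.526. Conditional survival from age 6 to x is l_x / l_6.
  x=6: (0.526/0.526) × 198 = 198.0000
  x=7: (0.370/0.526) × 242 = 170.2281
Sum = 198.0000 + 170.2281 = 368.2281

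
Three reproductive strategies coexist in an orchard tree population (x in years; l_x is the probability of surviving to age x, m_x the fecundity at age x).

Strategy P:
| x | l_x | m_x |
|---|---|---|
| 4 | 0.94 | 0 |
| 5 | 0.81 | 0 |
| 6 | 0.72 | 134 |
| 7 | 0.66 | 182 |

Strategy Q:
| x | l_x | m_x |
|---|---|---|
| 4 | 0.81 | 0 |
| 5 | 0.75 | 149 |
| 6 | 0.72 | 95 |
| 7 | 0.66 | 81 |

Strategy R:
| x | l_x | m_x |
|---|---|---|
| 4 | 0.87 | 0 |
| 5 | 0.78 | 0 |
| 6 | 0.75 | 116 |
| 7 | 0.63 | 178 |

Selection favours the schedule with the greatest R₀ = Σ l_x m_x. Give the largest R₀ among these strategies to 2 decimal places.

233.61

Strategy P: R₀ = 0.94×0 + 0.81×0 + 0.72×134 + 0.66×182 = 216.6000
Strategy Q: R₀ = 0.81×0 + 0.75×149 + 0.72×95 + 0.66×81 = 233.6100
Strategy R: R₀ = 0.87×0 + 0.78×0 + 0.75×116 + 0.63×178 = 199.1400
Highest R₀: strategy Q with 233.6100.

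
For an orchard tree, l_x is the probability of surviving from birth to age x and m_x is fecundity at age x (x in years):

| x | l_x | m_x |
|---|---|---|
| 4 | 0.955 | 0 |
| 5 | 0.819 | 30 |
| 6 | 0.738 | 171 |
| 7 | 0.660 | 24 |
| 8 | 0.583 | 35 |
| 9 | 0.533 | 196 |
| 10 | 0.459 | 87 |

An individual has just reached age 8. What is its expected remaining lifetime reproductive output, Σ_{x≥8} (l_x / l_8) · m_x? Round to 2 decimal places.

282.69

l_8 = 0.583. Conditional survival from age 8 to x is l_x / l_8.
  x=8: (0.583/0.583) × 35 = 35.0000
  x=9: (0.533/0.583) × 196 = 179.1904
  x=10: (0.459/0.583) × 87 = 68.4957
Sum = 35.0000 + 179.1904 + 68.4957 = 282.6861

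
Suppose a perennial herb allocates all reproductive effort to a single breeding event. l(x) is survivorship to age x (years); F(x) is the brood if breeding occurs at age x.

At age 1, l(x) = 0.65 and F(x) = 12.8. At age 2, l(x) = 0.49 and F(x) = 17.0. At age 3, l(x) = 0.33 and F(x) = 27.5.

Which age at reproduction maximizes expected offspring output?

3

Expected offspring if breeding at age x = l(x) × F(x):
  age 1: 0.65 × 12.8 = 8.320
  age 2: 0.49 × 17.0 = 8.330
  age 3: 0.33 × 27.5 = 9.075
Maximum at age 3 (9.075).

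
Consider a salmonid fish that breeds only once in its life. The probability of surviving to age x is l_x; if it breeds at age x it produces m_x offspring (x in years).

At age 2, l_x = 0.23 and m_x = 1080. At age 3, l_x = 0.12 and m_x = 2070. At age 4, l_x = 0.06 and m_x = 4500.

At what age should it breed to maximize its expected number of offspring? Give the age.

4

Expected offspring if breeding at age x = l_x × m_x:
  age 2: 0.23 × 1080 = 248.400
  age 3: 0.12 × 2070 = 248.400
  age 4: 0.06 × 4500 = 270.000
Maximum at age 4 (270.000).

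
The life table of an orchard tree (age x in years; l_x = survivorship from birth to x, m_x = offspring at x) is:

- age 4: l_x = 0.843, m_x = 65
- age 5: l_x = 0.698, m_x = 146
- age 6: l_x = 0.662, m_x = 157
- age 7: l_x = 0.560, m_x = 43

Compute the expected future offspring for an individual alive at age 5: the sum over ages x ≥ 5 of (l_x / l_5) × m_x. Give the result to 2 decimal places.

l_5 = 0.698. Conditional survival from age 5 to x is l_x / l_5.
  x=5: (0.698/0.698) × 146 = 146.0000
  x=6: (0.662/0.698) × 157 = 148.9026
  x=7: (0.560/0.698) × 43 = 34.4986
Sum = 146.0000 + 148.9026 + 34.4986 = 329.4011

329.40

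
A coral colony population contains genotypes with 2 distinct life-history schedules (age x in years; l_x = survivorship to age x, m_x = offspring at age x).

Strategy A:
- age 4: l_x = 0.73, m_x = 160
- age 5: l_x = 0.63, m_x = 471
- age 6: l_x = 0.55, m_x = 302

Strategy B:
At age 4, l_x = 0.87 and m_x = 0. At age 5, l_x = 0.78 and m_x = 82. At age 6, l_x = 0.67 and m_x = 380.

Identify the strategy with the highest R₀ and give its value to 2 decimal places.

Strategy A: R₀ = 0.73×160 + 0.63×471 + 0.55×302 = 579.6300
Strategy B: R₀ = 0.87×0 + 0.78×82 + 0.67×380 = 318.5600
Highest R₀: strategy A with 579.6300.

579.63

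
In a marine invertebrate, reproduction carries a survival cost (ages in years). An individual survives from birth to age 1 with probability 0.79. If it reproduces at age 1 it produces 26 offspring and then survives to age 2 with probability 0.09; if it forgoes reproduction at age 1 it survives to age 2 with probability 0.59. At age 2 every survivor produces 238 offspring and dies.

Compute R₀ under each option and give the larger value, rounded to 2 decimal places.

breed at age 1: R₀ = 0.79 × (26 + 0.09 × 238) = 0.79 × 47.4200 = 37.4618
delay to age 2: R₀ = 0.79 × (0.59 × 238) = 0.79 × 140.4200 = 110.9318
Higher: delay to age 2 (110.9318).

110.93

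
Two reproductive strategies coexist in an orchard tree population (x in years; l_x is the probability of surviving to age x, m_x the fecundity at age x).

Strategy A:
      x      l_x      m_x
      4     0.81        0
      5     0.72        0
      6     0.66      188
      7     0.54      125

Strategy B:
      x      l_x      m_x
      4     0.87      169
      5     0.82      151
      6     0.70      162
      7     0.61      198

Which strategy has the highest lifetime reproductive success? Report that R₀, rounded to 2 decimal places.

505.03

Strategy A: R₀ = 0.81×0 + 0.72×0 + 0.66×188 + 0.54×125 = 191.5800
Strategy B: R₀ = 0.87×169 + 0.82×151 + 0.70×162 + 0.61×198 = 505.0300
Highest R₀: strategy B with 505.0300.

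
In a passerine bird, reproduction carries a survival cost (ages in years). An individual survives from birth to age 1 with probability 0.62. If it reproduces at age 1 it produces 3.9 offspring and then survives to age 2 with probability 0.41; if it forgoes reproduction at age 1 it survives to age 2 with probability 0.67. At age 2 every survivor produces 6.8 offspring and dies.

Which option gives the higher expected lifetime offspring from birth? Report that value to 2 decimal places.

4.15

breed at age 1: R₀ = 0.62 × (3.9 + 0.41 × 6.8) = 0.62 × 6.6880 = 4.1466
delay to age 2: R₀ = 0.62 × (0.67 × 6.8) = 0.62 × 4.5560 = 2.8247
Higher: breed at age 1 (4.1466).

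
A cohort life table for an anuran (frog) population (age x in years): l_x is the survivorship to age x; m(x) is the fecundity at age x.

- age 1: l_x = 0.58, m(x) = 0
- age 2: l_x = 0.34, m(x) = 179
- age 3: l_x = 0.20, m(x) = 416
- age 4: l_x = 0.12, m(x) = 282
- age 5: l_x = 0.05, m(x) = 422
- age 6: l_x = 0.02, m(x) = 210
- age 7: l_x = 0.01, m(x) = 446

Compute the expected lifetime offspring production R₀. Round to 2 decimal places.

207.66

R₀ = Σ l_x m(x):
  age 1: 0.58 × 0 = 0.0000
  age 2: 0.34 × 179 = 60.8600
  age 3: 0.20 × 416 = 83.2000
  age 4: 0.12 × 282 = 33.8400
  age 5: 0.05 × 422 = 21.1000
  age 6: 0.02 × 210 = 4.2000
  age 7: 0.01 × 446 = 4.4600
R₀ = 0.0000 + 60.8600 + 83.2000 + 33.8400 + 21.1000 + 4.2000 + 4.4600 = 207.6600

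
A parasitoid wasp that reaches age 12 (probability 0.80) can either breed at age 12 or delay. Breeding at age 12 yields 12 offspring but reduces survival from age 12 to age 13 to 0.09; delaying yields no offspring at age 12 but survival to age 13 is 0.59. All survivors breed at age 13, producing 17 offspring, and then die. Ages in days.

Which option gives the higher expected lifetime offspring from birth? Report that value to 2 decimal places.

10.82

breed at age 12: R₀ = 0.80 × (12 + 0.09 × 17) = 0.80 × 13.5300 = 10.8240
delay to age 13: R₀ = 0.80 × (0.59 × 17) = 0.80 × 10.0300 = 8.0240
Higher: breed at age 12 (10.8240).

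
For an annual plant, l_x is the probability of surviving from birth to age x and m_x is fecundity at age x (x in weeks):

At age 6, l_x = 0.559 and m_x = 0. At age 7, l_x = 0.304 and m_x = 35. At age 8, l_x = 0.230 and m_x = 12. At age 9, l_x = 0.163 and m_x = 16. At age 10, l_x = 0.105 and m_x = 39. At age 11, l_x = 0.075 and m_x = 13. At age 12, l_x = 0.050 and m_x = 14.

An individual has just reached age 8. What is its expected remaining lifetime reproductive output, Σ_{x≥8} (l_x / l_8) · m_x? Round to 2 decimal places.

l_8 = 0.230. Conditional survival from age 8 to x is l_x / l_8.
  x=8: (0.230/0.230) × 12 = 12.0000
  x=9: (0.163/0.230) × 16 = 11.3391
  x=10: (0.105/0.230) × 39 = 17.8043
  x=11: (0.075/0.230) × 13 = 4.2391
  x=12: (0.050/0.230) × 14 = 3.0435
Sum = 12.0000 + 11.3391 + 17.8043 + 4.2391 + 3.0435 = 48.4261

48.43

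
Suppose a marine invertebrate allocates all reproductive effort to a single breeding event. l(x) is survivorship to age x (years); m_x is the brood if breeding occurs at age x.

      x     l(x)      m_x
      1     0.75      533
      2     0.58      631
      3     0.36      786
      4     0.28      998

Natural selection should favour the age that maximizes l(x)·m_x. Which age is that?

Expected offspring if breeding at age x = l(x) × m_x:
  age 1: 0.75 × 533 = 399.750
  age 2: 0.58 × 631 = 365.980
  age 3: 0.36 × 786 = 282.960
  age 4: 0.28 × 998 = 279.440
Maximum at age 1 (399.750).

1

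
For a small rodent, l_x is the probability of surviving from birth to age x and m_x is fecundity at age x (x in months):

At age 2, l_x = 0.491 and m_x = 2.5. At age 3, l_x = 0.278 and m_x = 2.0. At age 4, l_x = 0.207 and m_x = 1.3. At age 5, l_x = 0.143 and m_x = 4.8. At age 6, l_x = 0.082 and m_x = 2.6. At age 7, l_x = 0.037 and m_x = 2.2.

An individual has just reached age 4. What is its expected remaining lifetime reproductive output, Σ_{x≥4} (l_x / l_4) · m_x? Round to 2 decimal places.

6.04

l_4 = 0.207. Conditional survival from age 4 to x is l_x / l_4.
  x=4: (0.207/0.207) × 1.3 = 1.3000
  x=5: (0.143/0.207) × 4.8 = 3.3159
  x=6: (0.082/0.207) × 2.6 = 1.0300
  x=7: (0.037/0.207) × 2.2 = 0.3932
Sum = 1.3000 + 3.3159 + 1.0300 + 0.3932 = 6.0391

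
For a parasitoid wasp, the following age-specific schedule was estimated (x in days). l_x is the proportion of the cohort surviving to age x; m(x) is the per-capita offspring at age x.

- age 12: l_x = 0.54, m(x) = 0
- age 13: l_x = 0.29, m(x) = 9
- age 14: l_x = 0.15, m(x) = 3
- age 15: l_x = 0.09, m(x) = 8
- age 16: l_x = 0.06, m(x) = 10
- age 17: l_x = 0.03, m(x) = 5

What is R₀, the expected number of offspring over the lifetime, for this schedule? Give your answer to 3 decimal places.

4.530

R₀ = Σ l_x m(x):
  age 12: 0.54 × 0 = 0.0000
  age 13: 0.29 × 9 = 2.6100
  age 14: 0.15 × 3 = 0.4500
  age 15: 0.09 × 8 = 0.7200
  age 16: 0.06 × 10 = 0.6000
  age 17: 0.03 × 5 = 0.1500
R₀ = 0.0000 + 2.6100 + 0.4500 + 0.7200 + 0.6000 + 0.1500 = 4.5300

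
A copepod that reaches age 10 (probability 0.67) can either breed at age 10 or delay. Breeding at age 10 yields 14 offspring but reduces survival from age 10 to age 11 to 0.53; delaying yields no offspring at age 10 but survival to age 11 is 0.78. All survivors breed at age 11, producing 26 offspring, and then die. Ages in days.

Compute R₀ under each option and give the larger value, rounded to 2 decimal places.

breed at age 10: R₀ = 0.67 × (14 + 0.53 × 26) = 0.67 × 27.7800 = 18.6126
delay to age 11: R₀ = 0.67 × (0.78 × 26) = 0.67 × 20.2800 = 13.5876
Higher: breed at age 10 (18.6126).

18.61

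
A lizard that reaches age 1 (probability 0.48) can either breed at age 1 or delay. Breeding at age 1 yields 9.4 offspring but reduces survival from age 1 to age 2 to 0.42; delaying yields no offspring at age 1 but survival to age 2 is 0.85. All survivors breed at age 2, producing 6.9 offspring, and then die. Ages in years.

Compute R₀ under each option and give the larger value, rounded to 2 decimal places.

breed at age 1: R₀ = 0.48 × (9.4 + 0.42 × 6.9) = 0.48 × 12.2980 = 5.9030
delay to age 2: R₀ = 0.48 × (0.85 × 6.9) = 0.48 × 5.8650 = 2.8152
Higher: breed at age 1 (5.9030).

5.90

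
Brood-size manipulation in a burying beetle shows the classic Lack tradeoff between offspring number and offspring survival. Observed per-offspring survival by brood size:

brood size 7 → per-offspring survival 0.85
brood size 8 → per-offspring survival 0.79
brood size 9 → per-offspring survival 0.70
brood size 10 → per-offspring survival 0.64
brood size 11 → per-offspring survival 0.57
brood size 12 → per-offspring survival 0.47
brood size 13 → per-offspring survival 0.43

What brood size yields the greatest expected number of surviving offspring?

10

Expected surviving offspring = c × s(c):
  c=7: 7 × 0.85 = 5.950
  c=8: 8 × 0.79 = 6.320
  c=9: 9 × 0.70 = 6.300
  c=10: 10 × 0.64 = 6.400
  c=11: 11 × 0.57 = 6.270
  c=12: 12 × 0.47 = 5.640
  c=13: 13 × 0.43 = 5.590
Maximum at c = 10 (6.400 surviving offspring).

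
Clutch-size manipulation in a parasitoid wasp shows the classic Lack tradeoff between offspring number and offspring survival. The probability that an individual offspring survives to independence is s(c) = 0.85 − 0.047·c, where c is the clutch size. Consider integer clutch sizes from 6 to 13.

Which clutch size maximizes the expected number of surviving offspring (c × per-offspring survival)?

Expected surviving offspring = c × s(c):
  c=6: 6 × 0.568 = 3.408
  c=7: 7 × 0.521 = 3.647
  c=8: 8 × 0.474 = 3.792
  c=9: 9 × 0.427 = 3.843
  c=10: 10 × 0.380 = 3.800
  c=11: 11 × 0.333 = 3.663
  c=12: 12 × 0.286 = 3.432
  c=13: 13 × 0.239 = 3.107
Maximum at c = 9 (3.843 surviving offspring).

9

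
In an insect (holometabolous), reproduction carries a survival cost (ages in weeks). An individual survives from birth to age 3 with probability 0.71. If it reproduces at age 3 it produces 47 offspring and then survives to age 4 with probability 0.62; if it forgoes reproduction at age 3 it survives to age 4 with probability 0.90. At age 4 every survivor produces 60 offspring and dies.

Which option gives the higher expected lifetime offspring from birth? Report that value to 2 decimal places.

breed at age 3: R₀ = 0.71 × (47 + 0.62 × 60) = 0.71 × 84.2000 = 59.7820
delay to age 4: R₀ = 0.71 × (0.90 × 60) = 0.71 × 54.0000 = 38.3400
Higher: breed at age 3 (59.7820).

59.78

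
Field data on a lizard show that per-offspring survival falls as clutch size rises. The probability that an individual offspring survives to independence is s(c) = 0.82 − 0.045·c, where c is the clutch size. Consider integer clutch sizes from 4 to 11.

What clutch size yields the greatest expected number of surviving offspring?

9

Expected surviving offspring = c × s(c):
  c=4: 4 × 0.640 = 2.560
  c=5: 5 × 0.595 = 2.975
  c=6: 6 × 0.550 = 3.300
  c=7: 7 × 0.505 = 3.535
  c=8: 8 × 0.460 = 3.680
  c=9: 9 × 0.415 = 3.735
  c=10: 10 × 0.370 = 3.700
  c=11: 11 × 0.325 = 3.575
Maximum at c = 9 (3.735 surviving offspring).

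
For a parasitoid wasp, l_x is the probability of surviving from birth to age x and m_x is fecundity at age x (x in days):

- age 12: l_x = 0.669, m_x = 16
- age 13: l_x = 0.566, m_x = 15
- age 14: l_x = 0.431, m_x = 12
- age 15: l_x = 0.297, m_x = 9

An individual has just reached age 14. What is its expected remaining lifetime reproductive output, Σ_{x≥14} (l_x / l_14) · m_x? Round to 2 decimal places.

l_14 = 0.431. Conditional survival from age 14 to x is l_x / l_14.
  x=14: (0.431/0.431) × 12 = 12.0000
  x=15: (0.297/0.431) × 9 = 6.2019
Sum = 12.0000 + 6.2019 = 18.2019

18.20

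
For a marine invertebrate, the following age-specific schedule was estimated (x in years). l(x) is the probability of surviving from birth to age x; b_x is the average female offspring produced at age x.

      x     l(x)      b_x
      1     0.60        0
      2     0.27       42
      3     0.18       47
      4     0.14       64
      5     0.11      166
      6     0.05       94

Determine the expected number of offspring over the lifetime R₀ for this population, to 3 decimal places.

R₀ = Σ l(x) b_x:
  age 1: 0.60 × 0 = 0.0000
  age 2: 0.27 × 42 = 11.3400
  age 3: 0.18 × 47 = 8.4600
  age 4: 0.14 × 64 = 8.9600
  age 5: 0.11 × 166 = 18.2600
  age 6: 0.05 × 94 = 4.7000
R₀ = 0.0000 + 11.3400 + 8.4600 + 8.9600 + 18.2600 + 4.7000 = 51.7200

51.720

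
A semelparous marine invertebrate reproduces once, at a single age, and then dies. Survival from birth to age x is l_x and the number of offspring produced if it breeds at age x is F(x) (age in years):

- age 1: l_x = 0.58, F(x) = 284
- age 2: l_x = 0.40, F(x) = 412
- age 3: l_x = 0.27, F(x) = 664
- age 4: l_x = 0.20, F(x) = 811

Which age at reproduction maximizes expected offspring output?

Expected offspring if breeding at age x = l_x × F(x):
  age 1: 0.58 × 284 = 164.720
  age 2: 0.40 × 412 = 164.800
  age 3: 0.27 × 664 = 179.280
  age 4: 0.20 × 811 = 162.200
Maximum at age 3 (179.280).

3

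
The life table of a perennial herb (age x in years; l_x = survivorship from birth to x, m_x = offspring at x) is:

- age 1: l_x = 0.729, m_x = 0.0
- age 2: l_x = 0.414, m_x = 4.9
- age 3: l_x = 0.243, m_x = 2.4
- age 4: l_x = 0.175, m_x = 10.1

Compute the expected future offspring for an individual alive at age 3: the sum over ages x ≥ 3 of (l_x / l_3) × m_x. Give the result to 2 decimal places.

l_3 = 0.243. Conditional survival from age 3 to x is l_x / l_3.
  x=3: (0.243/0.243) × 2.4 = 2.4000
  x=4: (0.175/0.243) × 10.1 = 7.2737
Sum = 2.4000 + 7.2737 = 9.6737

9.67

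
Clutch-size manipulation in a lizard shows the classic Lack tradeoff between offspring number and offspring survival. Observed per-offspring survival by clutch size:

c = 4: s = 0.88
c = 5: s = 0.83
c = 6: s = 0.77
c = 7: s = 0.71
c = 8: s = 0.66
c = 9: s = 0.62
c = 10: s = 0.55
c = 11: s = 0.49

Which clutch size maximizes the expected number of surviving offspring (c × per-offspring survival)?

9

Expected surviving offspring = c × s(c):
  c=4: 4 × 0.88 = 3.520
  c=5: 5 × 0.83 = 4.150
  c=6: 6 × 0.77 = 4.620
  c=7: 7 × 0.71 = 4.970
  c=8: 8 × 0.66 = 5.280
  c=9: 9 × 0.62 = 5.580
  c=10: 10 × 0.55 = 5.500
  c=11: 11 × 0.49 = 5.390
Maximum at c = 9 (5.580 surviving offspring).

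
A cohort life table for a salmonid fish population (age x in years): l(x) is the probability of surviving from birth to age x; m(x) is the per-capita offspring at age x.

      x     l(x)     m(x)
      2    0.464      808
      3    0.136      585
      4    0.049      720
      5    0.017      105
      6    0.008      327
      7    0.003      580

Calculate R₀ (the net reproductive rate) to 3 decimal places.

495.893

R₀ = Σ l(x) m(x):
  age 2: 0.464 × 808 = 374.9120
  age 3: 0.136 × 585 = 79.5600
  age 4: 0.049 × 720 = 35.2800
  age 5: 0.017 × 105 = 1.7850
  age 6: 0.008 × 327 = 2.6160
  age 7: 0.003 × 580 = 1.7400
R₀ = 374.9120 + 79.5600 + 35.2800 + 1.7850 + 2.6160 + 1.7400 = 495.8930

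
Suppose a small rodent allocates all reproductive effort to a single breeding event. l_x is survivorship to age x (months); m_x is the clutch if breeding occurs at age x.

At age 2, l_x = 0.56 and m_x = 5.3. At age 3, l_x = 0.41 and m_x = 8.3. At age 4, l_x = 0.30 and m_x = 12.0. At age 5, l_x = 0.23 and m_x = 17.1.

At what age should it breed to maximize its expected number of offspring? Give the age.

Expected offspring if breeding at age x = l_x × m_x:
  age 2: 0.56 × 5.3 = 2.968
  age 3: 0.41 × 8.3 = 3.403
  age 4: 0.30 × 12.0 = 3.600
  age 5: 0.23 × 17.1 = 3.933
Maximum at age 5 (3.933).

5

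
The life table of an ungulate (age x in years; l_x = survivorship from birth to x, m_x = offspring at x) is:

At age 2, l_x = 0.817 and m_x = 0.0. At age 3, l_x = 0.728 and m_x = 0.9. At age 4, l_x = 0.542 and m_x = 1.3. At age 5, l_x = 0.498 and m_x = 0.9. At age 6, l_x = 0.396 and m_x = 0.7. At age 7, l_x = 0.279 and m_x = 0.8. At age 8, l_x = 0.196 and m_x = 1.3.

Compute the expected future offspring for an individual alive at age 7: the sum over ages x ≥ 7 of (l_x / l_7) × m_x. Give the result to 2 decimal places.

1.71

l_7 = 0.279. Conditional survival from age 7 to x is l_x / l_7.
  x=7: (0.279/0.279) × 0.8 = 0.8000
  x=8: (0.196/0.279) × 1.3 = 0.9133
Sum = 0.8000 + 0.9133 = 1.7133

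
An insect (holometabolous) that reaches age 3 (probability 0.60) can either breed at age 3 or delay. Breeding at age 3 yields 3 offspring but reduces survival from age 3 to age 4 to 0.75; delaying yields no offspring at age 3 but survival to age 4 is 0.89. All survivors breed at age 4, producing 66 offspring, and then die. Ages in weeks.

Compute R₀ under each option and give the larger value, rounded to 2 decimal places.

35.24

breed at age 3: R₀ = 0.60 × (3 + 0.75 × 66) = 0.60 × 52.5000 = 31.5000
delay to age 4: R₀ = 0.60 × (0.89 × 66) = 0.60 × 58.7400 = 35.2440
Higher: delay to age 4 (35.2440).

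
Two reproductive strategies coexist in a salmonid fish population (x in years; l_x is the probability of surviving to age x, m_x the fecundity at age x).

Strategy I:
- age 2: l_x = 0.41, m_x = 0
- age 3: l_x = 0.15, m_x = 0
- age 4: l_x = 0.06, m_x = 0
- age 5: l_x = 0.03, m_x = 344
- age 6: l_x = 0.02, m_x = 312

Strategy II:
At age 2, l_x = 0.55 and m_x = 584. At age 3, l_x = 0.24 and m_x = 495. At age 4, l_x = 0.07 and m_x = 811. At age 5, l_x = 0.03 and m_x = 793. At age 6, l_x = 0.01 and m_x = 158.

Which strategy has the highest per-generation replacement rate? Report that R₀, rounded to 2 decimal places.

Strategy I: R₀ = 0.41×0 + 0.15×0 + 0.06×0 + 0.03×344 + 0.02×312 = 16.5600
Strategy II: R₀ = 0.55×584 + 0.24×495 + 0.07×811 + 0.03×793 + 0.01×158 = 522.1400
Highest R₀: strategy II with 522.1400.

522.14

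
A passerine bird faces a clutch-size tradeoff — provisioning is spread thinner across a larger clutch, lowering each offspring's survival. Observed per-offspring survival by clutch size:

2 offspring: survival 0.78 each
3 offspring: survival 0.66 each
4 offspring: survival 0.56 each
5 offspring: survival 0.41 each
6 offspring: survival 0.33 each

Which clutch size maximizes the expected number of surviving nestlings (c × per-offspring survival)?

4

Expected surviving nestlings = c × s(c):
  c=2: 2 × 0.78 = 1.560
  c=3: 3 × 0.66 = 1.980
  c=4: 4 × 0.56 = 2.240
  c=5: 5 × 0.41 = 2.050
  c=6: 6 × 0.33 = 1.980
Maximum at c = 4 (2.240 surviving nestlings).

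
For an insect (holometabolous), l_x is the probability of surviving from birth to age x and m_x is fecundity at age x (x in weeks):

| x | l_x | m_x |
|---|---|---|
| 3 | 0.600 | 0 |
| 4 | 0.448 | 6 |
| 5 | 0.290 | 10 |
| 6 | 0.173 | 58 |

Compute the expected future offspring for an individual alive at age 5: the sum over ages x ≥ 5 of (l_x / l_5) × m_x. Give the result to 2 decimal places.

l_5 = 0.290. Conditional survival from age 5 to x is l_x / l_5.
  x=5: (0.290/0.290) × 10 = 10.0000
  x=6: (0.173/0.290) × 58 = 34.6000
Sum = 10.0000 + 34.6000 = 44.6000

44.60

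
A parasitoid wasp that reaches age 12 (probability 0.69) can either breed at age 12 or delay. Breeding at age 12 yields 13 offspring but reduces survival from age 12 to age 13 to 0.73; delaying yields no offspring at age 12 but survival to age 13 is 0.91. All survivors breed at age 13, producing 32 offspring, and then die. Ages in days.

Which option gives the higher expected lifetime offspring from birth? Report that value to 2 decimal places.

25.09

breed at age 12: R₀ = 0.69 × (13 + 0.73 × 32) = 0.69 × 36.3600 = 25.0884
delay to age 13: R₀ = 0.69 × (0.91 × 32) = 0.69 × 29.1200 = 20.0928
Higher: breed at age 12 (25.0884).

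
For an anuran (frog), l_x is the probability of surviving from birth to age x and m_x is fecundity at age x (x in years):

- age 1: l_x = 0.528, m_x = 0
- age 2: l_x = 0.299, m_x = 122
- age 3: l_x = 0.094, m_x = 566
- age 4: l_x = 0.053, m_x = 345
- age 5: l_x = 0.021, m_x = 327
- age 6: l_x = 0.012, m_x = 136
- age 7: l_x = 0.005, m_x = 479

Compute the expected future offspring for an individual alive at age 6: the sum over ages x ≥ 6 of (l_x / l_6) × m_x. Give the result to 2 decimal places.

335.58

l_6 = 0.012. Conditional survival from age 6 to x is l_x / l_6.
  x=6: (0.012/0.012) × 136 = 136.0000
  x=7: (0.005/0.012) × 479 = 199.5833
Sum = 136.0000 + 199.5833 = 335.5833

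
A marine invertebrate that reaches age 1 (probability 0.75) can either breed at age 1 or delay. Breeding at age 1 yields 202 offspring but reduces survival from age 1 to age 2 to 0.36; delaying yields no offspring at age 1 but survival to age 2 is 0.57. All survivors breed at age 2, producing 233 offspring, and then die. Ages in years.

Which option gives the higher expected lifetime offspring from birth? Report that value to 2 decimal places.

214.41

breed at age 1: R₀ = 0.75 × (202 + 0.36 × 233) = 0.75 × 285.8800 = 214.4100
delay to age 2: R₀ = 0.75 × (0.57 × 233) = 0.75 × 132.8100 = 99.6075
Higher: breed at age 1 (214.4100).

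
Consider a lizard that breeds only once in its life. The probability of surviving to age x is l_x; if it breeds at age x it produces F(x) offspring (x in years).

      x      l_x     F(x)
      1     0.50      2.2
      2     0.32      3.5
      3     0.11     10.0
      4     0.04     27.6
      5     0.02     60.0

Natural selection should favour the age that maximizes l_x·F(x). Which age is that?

Expected offspring if breeding at age x = l_x × F(x):
  age 1: 0.50 × 2.2 = 1.100
  age 2: 0.32 × 3.5 = 1.120
  age 3: 0.11 × 10.0 = 1.100
  age 4: 0.04 × 27.6 = 1.104
  age 5: 0.02 × 60.0 = 1.200
Maximum at age 5 (1.200).

5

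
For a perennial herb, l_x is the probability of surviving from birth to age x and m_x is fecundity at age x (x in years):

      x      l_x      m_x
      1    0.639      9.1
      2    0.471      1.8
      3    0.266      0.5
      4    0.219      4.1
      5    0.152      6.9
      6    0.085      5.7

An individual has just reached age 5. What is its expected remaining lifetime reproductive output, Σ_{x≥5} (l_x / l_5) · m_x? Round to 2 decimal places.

10.09

l_5 = 0.152. Conditional survival from age 5 to x is l_x / l_5.
  x=5: (0.152/0.152) × 6.9 = 6.9000
  x=6: (0.085/0.152) × 5.7 = 3.1875
Sum = 6.9000 + 3.1875 = 10.0875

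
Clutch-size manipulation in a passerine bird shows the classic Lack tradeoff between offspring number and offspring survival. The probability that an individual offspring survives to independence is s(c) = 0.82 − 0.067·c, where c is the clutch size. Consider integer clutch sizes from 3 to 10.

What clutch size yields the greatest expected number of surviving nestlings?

6

Expected surviving nestlings = c × s(c):
  c=3: 3 × 0.619 = 1.857
  c=4: 4 × 0.552 = 2.208
  c=5: 5 × 0.485 = 2.425
  c=6: 6 × 0.418 = 2.508
  c=7: 7 × 0.351 = 2.457
  c=8: 8 × 0.284 = 2.272
  c=9: 9 × 0.217 = 1.953
  c=10: 10 × 0.150 = 1.500
Maximum at c = 6 (2.508 surviving nestlings).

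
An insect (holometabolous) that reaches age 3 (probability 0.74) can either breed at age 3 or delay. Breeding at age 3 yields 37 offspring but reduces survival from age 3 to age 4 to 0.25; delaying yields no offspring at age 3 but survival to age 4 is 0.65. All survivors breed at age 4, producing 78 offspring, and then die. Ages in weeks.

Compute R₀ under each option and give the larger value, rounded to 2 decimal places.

41.81

breed at age 3: R₀ = 0.74 × (37 + 0.25 × 78) = 0.74 × 56.5000 = 41.8100
delay to age 4: R₀ = 0.74 × (0.65 × 78) = 0.74 × 50.7000 = 37.5180
Higher: breed at age 3 (41.8100).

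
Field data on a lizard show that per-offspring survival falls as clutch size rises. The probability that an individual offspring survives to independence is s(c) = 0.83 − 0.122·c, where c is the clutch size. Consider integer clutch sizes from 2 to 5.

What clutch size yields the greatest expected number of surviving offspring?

Expected surviving offspring = c × s(c):
  c=2: 2 × 0.586 = 1.172
  c=3: 3 × 0.464 = 1.392
  c=4: 4 × 0.342 = 1.368
  c=5: 5 × 0.220 = 1.100
Maximum at c = 3 (1.392 surviving offspring).

3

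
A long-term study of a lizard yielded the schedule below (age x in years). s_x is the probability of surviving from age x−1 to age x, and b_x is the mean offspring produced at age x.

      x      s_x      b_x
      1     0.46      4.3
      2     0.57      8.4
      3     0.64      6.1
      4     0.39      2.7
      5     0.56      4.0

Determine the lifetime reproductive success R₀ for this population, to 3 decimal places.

Survivorship from birth: l_x = s_1·s_2·…·s_x.
  l_1 = 0.46000
  l_2 = 0.26220
  l_3 = 0.16781
  l_4 = 0.06545
  l_5 = 0.03665
R₀ = Σ l_x b_x:
  age 1: 0.46000 × 4.3 = 1.9780
  age 2: 0.26220 × 8.4 = 2.2025
  age 3: 0.16781 × 6.1 = 1.0236
  age 4: 0.06545 × 2.7 = 0.1767
  age 5: 0.03665 × 4.0 = 0.1466
R₀ = 1.9780 + 2.2025 + 1.0236 + 0.1767 + 0.1466 = 5.5274

5.527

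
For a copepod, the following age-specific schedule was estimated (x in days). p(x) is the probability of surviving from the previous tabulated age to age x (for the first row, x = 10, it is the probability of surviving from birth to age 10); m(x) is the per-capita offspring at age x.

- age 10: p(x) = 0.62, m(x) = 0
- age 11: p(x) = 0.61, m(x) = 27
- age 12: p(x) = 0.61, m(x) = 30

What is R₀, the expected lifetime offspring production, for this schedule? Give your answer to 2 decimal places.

17.13

Survivorship from birth: l_x = p_10·p_11·…·p_x.
  l_10 = 0.62000
  l_11 = 0.37820
  l_12 = 0.23070
R₀ = Σ l_x m(x):
  age 10: 0.62000 × 0 = 0.0000
  age 11: 0.37820 × 27 = 10.2114
  age 12: 0.23070 × 30 = 6.9210
R₀ = 0.0000 + 10.2114 + 6.9210 = 17.1324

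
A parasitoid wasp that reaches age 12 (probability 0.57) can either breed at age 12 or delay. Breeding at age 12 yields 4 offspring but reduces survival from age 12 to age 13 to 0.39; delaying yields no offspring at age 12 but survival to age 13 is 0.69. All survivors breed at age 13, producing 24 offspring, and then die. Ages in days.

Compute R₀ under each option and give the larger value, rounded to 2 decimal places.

breed at age 12: R₀ = 0.57 × (4 + 0.39 × 24) = 0.57 × 13.3600 = 7.6152
delay to age 13: R₀ = 0.57 × (0.69 × 24) = 0.57 × 16.5600 = 9.4392
Higher: delay to age 13 (9.4392).

9.44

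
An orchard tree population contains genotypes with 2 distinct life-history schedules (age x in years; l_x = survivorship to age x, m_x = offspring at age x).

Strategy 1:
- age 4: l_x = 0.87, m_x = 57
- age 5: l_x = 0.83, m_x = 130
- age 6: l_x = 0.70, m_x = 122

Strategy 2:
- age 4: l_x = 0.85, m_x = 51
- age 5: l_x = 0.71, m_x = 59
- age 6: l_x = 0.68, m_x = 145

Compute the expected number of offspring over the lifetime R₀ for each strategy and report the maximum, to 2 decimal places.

242.89

Strategy 1: R₀ = 0.87×57 + 0.83×130 + 0.70×122 = 242.8900
Strategy 2: R₀ = 0.85×51 + 0.71×59 + 0.68×145 = 183.8400
Highest R₀: strategy 1 with 242.8900.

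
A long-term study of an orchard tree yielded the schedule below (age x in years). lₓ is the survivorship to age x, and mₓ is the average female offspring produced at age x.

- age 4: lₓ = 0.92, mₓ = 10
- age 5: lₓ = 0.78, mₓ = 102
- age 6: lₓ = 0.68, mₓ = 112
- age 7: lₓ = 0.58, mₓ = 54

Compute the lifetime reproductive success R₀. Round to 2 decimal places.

R₀ = Σ lₓ mₓ:
  age 4: 0.92 × 10 = 9.2000
  age 5: 0.78 × 102 = 79.5600
  age 6: 0.68 × 112 = 76.1600
  age 7: 0.58 × 54 = 31.3200
R₀ = 9.2000 + 79.5600 + 76.1600 + 31.3200 = 196.2400

196.24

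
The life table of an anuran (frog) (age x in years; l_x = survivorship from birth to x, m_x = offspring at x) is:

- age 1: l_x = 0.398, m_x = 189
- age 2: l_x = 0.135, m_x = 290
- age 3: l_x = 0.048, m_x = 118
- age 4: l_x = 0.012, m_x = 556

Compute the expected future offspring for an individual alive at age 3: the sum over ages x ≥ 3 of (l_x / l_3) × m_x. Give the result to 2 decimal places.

257.00

l_3 = 0.048. Conditional survival from age 3 to x is l_x / l_3.
  x=3: (0.048/0.048) × 118 = 118.0000
  x=4: (0.012/0.048) × 556 = 139.0000
Sum = 118.0000 + 139.0000 = 257.0000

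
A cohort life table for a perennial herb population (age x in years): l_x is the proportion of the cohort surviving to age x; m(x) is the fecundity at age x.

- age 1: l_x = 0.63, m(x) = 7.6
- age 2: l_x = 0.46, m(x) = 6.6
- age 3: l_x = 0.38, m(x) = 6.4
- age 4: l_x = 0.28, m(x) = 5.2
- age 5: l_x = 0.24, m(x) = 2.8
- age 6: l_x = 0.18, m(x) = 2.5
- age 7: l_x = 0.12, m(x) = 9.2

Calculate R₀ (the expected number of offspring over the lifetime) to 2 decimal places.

R₀ = Σ l_x m(x):
  age 1: 0.63 × 7.6 = 4.7880
  age 2: 0.46 × 6.6 = 3.0360
  age 3: 0.38 × 6.4 = 2.4320
  age 4: 0.28 × 5.2 = 1.4560
  age 5: 0.24 × 2.8 = 0.6720
  age 6: 0.18 × 2.5 = 0.4500
  age 7: 0.12 × 9.2 = 1.1040
R₀ = 4.7880 + 3.0360 + 2.4320 + 1.4560 + 0.6720 + 0.4500 + 1.1040 = 13.9380

13.94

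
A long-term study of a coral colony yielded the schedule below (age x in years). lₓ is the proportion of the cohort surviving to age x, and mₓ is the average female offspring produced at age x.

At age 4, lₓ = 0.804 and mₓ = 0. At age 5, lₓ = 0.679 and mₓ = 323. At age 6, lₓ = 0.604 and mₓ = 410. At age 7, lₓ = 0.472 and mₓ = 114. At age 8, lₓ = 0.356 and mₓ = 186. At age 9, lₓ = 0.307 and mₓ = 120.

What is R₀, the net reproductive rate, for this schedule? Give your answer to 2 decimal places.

R₀ = Σ lₓ mₓ:
  age 4: 0.804 × 0 = 0.0000
  age 5: 0.679 × 323 = 219.3170
  age 6: 0.604 × 410 = 247.6400
  age 7: 0.472 × 114 = 53.8080
  age 8: 0.356 × 186 = 66.2160
  age 9: 0.307 × 120 = 36.8400
R₀ = 0.0000 + 219.3170 + 247.6400 + 53.8080 + 66.2160 + 36.8400 = 623.8210

623.82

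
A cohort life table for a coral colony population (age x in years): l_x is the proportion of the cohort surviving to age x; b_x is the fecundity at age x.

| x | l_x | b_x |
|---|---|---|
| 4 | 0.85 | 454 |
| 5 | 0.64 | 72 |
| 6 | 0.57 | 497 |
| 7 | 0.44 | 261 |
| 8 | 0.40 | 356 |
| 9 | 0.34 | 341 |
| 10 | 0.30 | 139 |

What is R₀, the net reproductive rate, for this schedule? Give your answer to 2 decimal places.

R₀ = Σ l_x b_x:
  age 4: 0.85 × 454 = 385.9000
  age 5: 0.64 × 72 = 46.0800
  age 6: 0.57 × 497 = 283.2900
  age 7: 0.44 × 261 = 114.8400
  age 8: 0.40 × 356 = 142.4000
  age 9: 0.34 × 341 = 115.9400
  age 10: 0.30 × 139 = 41.7000
R₀ = 385.9000 + 46.0800 + 283.2900 + 114.8400 + 142.4000 + 115.9400 + 41.7000 = 1130.1500

1130.15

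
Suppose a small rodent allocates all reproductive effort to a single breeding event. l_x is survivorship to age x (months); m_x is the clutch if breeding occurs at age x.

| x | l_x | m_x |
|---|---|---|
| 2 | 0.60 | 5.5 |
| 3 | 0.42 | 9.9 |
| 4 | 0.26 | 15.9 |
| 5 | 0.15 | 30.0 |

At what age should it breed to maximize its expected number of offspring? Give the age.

5

Expected offspring if breeding at age x = l_x × m_x:
  age 2: 0.60 × 5.5 = 3.300
  age 3: 0.42 × 9.9 = 4.158
  age 4: 0.26 × 15.9 = 4.134
  age 5: 0.15 × 30.0 = 4.500
Maximum at age 5 (4.500).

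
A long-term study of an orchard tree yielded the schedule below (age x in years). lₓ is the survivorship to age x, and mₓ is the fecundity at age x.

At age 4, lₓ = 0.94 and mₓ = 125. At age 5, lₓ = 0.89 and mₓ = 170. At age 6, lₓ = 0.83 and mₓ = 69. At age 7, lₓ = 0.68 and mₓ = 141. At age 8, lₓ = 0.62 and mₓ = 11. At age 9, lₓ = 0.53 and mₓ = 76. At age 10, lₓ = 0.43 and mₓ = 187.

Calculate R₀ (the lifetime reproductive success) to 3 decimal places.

549.460

R₀ = Σ lₓ mₓ:
  age 4: 0.94 × 125 = 117.5000
  age 5: 0.89 × 170 = 151.3000
  age 6: 0.83 × 69 = 57.2700
  age 7: 0.68 × 141 = 95.8800
  age 8: 0.62 × 11 = 6.8200
  age 9: 0.53 × 76 = 40.2800
  age 10: 0.43 × 187 = 80.4100
R₀ = 117.5000 + 151.3000 + 57.2700 + 95.8800 + 6.8200 + 40.2800 + 80.4100 = 549.4600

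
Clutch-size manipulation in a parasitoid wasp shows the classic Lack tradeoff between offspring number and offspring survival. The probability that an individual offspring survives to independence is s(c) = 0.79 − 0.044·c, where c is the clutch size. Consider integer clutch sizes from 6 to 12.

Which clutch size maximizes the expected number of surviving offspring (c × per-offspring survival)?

9

Expected surviving offspring = c × s(c):
  c=6: 6 × 0.526 = 3.156
  c=7: 7 × 0.482 = 3.374
  c=8: 8 × 0.438 = 3.504
  c=9: 9 × 0.394 = 3.546
  c=10: 10 × 0.350 = 3.500
  c=11: 11 × 0.306 = 3.366
  c=12: 12 × 0.262 = 3.144
Maximum at c = 9 (3.546 surviving offspring).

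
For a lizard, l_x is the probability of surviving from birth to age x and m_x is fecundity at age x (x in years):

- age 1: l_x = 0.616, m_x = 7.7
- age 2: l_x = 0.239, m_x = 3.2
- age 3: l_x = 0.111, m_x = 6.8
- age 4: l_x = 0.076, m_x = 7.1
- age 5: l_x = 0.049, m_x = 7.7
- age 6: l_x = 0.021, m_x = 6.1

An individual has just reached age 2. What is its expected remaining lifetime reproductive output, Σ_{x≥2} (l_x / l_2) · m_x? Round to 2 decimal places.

l_2 = 0.239. Conditional survival from age 2 to x is l_x / l_2.
  x=2: (0.239/0.239) × 3.2 = 3.2000
  x=3: (0.111/0.239) × 6.8 = 3.1582
  x=4: (0.076/0.239) × 7.1 = 2.2577
  x=5: (0.049/0.239) × 7.7 = 1.5787
  x=6: (0.021/0.239) × 6.1 = 0.5360
Sum = 3.2000 + 3.1582 + 2.2577 + 1.5787 + 0.5360 = 10.7305

10.73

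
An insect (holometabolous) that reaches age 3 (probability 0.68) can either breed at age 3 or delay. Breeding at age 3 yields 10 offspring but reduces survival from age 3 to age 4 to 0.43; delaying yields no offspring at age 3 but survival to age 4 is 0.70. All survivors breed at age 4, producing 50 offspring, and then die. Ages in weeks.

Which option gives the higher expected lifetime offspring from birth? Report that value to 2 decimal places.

23.80

breed at age 3: R₀ = 0.68 × (10 + 0.43 × 50) = 0.68 × 31.5000 = 21.4200
delay to age 4: R₀ = 0.68 × (0.70 × 50) = 0.68 × 35.0000 = 23.8000
Higher: delay to age 4 (23.8000).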